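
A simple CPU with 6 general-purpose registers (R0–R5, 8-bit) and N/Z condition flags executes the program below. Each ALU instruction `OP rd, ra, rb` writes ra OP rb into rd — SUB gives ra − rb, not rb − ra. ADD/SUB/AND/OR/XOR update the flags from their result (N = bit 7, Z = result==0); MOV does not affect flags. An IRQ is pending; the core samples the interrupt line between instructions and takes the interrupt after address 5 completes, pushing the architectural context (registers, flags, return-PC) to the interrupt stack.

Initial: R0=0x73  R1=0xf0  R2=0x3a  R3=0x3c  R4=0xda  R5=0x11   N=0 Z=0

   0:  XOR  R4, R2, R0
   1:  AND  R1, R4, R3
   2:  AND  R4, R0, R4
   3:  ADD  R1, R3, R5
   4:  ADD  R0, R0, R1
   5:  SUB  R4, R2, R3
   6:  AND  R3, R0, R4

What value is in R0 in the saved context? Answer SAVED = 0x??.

SAVED = 0xc0

after  0: R0=0x73 R1=0xf0 R2=0x3a R3=0x3c R4=0x49 R5=0x11  N=0 Z=0
after  1: R0=0x73 R1=0x08 R2=0x3a R3=0x3c R4=0x49 R5=0x11  N=0 Z=0
after  2: R0=0x73 R1=0x08 R2=0x3a R3=0x3c R4=0x41 R5=0x11  N=0 Z=0
after  3: R0=0x73 R1=0x4d R2=0x3a R3=0x3c R4=0x41 R5=0x11  N=0 Z=0
after  4: R0=0xc0 R1=0x4d R2=0x3a R3=0x3c R4=0x41 R5=0x11  N=1 Z=0
after  5: R0=0xc0 R1=0x4d R2=0x3a R3=0x3c R4=0xfe R5=0x11  N=1 Z=0
-- IRQ taken; context saved, return-PC = 6 --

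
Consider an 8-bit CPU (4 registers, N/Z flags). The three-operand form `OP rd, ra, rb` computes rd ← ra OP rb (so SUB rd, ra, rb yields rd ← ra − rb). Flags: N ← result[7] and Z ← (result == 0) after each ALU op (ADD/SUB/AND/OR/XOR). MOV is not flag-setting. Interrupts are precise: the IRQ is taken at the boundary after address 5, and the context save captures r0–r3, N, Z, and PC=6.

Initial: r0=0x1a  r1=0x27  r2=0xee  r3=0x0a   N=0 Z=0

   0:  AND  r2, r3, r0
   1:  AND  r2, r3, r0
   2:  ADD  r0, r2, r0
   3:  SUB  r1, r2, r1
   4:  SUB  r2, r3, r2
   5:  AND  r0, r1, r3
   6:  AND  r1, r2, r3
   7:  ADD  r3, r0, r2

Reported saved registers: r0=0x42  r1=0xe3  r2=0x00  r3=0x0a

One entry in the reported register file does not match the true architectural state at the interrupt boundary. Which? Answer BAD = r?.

BAD = r0

after  0: r0=0x1a r1=0x27 r2=0x0a r3=0x0a  N=0 Z=0
after  1: r0=0x1a r1=0x27 r2=0x0a r3=0x0a  N=0 Z=0
after  2: r0=0x24 r1=0x27 r2=0x0a r3=0x0a  N=0 Z=0
after  3: r0=0x24 r1=0xe3 r2=0x0a r3=0x0a  N=1 Z=0
after  4: r0=0x24 r1=0xe3 r2=0x00 r3=0x0a  N=0 Z=1
after  5: r0=0x02 r1=0xe3 r2=0x00 r3=0x0a  N=0 Z=0
-- IRQ taken; context saved, return-PC = 6 --
mismatch: r0: reported 0x42 vs actual 0x02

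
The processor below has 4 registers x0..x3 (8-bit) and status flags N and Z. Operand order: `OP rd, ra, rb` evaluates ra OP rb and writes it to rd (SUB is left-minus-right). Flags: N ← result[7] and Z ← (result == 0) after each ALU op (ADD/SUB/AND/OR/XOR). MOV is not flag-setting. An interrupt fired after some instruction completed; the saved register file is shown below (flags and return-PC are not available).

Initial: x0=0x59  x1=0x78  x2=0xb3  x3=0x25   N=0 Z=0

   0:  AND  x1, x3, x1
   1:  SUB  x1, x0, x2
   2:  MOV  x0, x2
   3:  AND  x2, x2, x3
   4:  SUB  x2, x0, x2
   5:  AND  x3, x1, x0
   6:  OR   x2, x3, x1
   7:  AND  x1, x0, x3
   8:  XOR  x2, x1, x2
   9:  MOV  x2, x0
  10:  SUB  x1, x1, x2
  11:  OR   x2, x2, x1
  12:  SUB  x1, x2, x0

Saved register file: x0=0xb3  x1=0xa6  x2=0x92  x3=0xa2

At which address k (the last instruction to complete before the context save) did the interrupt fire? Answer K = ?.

after  0: x0=0x59 x1=0x20 x2=0xb3 x3=0x25  N=0 Z=0
after  1: x0=0x59 x1=0xa6 x2=0xb3 x3=0x25  N=1 Z=0
after  2: x0=0xb3 x1=0xa6 x2=0xb3 x3=0x25  N=1 Z=0
after  3: x0=0xb3 x1=0xa6 x2=0x21 x3=0x25  N=0 Z=0
after  4: x0=0xb3 x1=0xa6 x2=0x92 x3=0x25  N=1 Z=0
after  5: x0=0xb3 x1=0xa6 x2=0x92 x3=0xa2  N=1 Z=0
-- IRQ taken; context saved, return-PC = 6 --

K = 5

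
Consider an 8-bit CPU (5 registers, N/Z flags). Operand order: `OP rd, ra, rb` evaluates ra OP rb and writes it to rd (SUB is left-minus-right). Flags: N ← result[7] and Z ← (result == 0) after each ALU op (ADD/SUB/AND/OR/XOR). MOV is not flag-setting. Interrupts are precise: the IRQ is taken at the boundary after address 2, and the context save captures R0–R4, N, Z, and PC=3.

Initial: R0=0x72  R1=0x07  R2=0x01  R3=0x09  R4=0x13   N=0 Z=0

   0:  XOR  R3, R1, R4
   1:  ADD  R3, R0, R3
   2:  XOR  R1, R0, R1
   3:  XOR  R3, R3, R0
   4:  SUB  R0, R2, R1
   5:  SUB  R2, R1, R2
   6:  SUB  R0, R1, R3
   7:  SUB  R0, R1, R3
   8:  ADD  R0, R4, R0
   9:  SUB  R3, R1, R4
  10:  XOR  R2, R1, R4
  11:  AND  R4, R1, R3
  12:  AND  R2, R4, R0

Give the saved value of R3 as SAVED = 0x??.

SAVED = 0x86

after  0: R0=0x72 R1=0x07 R2=0x01 R3=0x14 R4=0x13  N=0 Z=0
after  1: R0=0x72 R1=0x07 R2=0x01 R3=0x86 R4=0x13  N=1 Z=0
after  2: R0=0x72 R1=0x75 R2=0x01 R3=0x86 R4=0x13  N=0 Z=0
-- IRQ taken; context saved, return-PC = 3 --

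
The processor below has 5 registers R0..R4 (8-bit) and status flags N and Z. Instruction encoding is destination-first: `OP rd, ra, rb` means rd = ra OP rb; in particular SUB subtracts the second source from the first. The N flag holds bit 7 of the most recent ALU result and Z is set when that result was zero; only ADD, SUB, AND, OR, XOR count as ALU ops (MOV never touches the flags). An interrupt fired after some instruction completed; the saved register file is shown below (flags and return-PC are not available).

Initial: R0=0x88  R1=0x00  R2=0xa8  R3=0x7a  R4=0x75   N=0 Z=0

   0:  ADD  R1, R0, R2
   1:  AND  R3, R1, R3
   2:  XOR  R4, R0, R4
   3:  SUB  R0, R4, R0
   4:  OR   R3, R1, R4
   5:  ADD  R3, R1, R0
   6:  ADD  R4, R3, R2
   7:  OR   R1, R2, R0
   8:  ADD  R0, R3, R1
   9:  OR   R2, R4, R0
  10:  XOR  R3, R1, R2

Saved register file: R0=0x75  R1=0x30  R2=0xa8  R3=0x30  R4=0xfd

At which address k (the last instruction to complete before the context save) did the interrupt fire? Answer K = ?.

K = 3

after  0: R0=0x88 R1=0x30 R2=0xa8 R3=0x7a R4=0x75  N=0 Z=0
after  1: R0=0x88 R1=0x30 R2=0xa8 R3=0x30 R4=0x75  N=0 Z=0
after  2: R0=0x88 R1=0x30 R2=0xa8 R3=0x30 R4=0xfd  N=1 Z=0
after  3: R0=0x75 R1=0x30 R2=0xa8 R3=0x30 R4=0xfd  N=0 Z=0
-- IRQ taken; context saved, return-PC = 4 --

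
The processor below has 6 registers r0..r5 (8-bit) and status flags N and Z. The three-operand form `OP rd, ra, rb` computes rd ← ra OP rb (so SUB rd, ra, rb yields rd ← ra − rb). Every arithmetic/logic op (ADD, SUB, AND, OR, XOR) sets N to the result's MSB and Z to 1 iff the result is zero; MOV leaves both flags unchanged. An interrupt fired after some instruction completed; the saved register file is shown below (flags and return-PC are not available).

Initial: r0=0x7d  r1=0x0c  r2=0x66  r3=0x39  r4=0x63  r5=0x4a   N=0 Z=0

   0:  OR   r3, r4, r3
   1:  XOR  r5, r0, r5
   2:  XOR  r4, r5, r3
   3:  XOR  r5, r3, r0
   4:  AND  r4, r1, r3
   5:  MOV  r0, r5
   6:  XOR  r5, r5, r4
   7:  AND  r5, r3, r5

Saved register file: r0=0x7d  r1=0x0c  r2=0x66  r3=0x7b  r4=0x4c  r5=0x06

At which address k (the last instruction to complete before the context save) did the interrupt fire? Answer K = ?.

K = 3

after  0: r0=0x7d r1=0x0c r2=0x66 r3=0x7b r4=0x63 r5=0x4a  N=0 Z=0
after  1: r0=0x7d r1=0x0c r2=0x66 r3=0x7b r4=0x63 r5=0x37  N=0 Z=0
after  2: r0=0x7d r1=0x0c r2=0x66 r3=0x7b r4=0x4c r5=0x37  N=0 Z=0
after  3: r0=0x7d r1=0x0c r2=0x66 r3=0x7b r4=0x4c r5=0x06  N=0 Z=0
-- IRQ taken; context saved, return-PC = 4 --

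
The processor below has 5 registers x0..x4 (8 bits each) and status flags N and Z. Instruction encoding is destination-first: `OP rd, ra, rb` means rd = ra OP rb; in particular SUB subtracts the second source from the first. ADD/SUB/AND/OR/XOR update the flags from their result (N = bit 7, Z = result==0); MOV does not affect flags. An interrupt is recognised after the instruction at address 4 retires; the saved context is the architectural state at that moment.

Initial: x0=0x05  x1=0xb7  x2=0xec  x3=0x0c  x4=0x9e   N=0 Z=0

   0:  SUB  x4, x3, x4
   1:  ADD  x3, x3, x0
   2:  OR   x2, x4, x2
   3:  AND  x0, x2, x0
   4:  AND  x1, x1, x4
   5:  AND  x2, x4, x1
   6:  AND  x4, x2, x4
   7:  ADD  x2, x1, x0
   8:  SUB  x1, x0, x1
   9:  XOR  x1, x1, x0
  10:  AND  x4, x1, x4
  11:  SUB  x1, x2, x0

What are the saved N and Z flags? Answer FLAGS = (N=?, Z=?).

FLAGS = (N=0, Z=0)

after  0: x0=0x05 x1=0xb7 x2=0xec x3=0x0c x4=0x6e  N=0 Z=0
after  1: x0=0x05 x1=0xb7 x2=0xec x3=0x11 x4=0x6e  N=0 Z=0
after  2: x0=0x05 x1=0xb7 x2=0xee x3=0x11 x4=0x6e  N=1 Z=0
after  3: x0=0x04 x1=0xb7 x2=0xee x3=0x11 x4=0x6e  N=0 Z=0
after  4: x0=0x04 x1=0x26 x2=0xee x3=0x11 x4=0x6e  N=0 Z=0
-- IRQ taken; context saved, return-PC = 5 --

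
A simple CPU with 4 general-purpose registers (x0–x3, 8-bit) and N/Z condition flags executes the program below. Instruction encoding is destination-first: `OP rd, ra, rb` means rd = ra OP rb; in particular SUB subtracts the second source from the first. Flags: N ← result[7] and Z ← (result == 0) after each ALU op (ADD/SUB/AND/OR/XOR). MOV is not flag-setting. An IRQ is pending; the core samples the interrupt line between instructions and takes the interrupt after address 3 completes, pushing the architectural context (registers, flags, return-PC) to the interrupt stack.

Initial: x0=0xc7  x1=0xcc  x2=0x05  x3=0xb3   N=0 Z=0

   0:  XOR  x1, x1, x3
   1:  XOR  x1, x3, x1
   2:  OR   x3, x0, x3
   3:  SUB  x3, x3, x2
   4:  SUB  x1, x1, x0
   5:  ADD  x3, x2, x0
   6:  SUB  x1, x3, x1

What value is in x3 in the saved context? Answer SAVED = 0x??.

SAVED = 0xf2

after  0: x0=0xc7 x1=0x7f x2=0x05 x3=0xb3  N=0 Z=0
after  1: x0=0xc7 x1=0xcc x2=0x05 x3=0xb3  N=1 Z=0
after  2: x0=0xc7 x1=0xcc x2=0x05 x3=0xf7  N=1 Z=0
after  3: x0=0xc7 x1=0xcc x2=0x05 x3=0xf2  N=1 Z=0
-- IRQ taken; context saved, return-PC = 4 --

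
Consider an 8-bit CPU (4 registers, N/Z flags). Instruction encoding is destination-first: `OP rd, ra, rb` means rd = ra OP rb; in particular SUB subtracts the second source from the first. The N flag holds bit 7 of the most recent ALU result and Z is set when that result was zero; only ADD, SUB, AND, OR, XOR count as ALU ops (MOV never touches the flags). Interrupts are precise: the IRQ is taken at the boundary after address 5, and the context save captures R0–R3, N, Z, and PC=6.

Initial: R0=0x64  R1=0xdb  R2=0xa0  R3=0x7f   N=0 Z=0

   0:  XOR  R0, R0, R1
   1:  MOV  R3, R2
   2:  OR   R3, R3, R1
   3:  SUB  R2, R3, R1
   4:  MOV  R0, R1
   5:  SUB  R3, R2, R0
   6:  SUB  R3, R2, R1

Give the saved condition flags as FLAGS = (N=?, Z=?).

after  0: R0=0xbf R1=0xdb R2=0xa0 R3=0x7f  N=1 Z=0
after  1: R0=0xbf R1=0xdb R2=0xa0 R3=0xa0  N=1 Z=0
after  2: R0=0xbf R1=0xdb R2=0xa0 R3=0xfb  N=1 Z=0
after  3: R0=0xbf R1=0xdb R2=0x20 R3=0xfb  N=0 Z=0
after  4: R0=0xdb R1=0xdb R2=0x20 R3=0xfb  N=0 Z=0
after  5: R0=0xdb R1=0xdb R2=0x20 R3=0x45  N=0 Z=0
-- IRQ taken; context saved, return-PC = 6 --

FLAGS = (N=0, Z=0)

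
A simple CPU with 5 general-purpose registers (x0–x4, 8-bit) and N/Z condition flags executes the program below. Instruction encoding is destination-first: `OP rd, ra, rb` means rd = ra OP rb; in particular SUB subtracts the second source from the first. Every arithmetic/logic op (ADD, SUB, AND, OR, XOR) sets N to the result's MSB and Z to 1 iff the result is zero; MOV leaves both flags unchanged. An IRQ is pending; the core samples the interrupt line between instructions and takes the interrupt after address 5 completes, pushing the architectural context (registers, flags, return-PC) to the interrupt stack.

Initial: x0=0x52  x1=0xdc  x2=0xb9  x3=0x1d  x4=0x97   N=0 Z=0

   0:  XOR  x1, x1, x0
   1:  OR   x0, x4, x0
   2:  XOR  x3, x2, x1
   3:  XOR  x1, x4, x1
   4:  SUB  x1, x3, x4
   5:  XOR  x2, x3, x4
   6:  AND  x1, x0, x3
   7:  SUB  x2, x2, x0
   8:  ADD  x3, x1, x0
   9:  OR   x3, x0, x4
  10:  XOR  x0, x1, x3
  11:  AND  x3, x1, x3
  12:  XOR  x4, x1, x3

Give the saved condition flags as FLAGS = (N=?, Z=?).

after  0: x0=0x52 x1=0x8e x2=0xb9 x3=0x1d x4=0x97  N=1 Z=0
after  1: x0=0xd7 x1=0x8e x2=0xb9 x3=0x1d x4=0x97  N=1 Z=0
after  2: x0=0xd7 x1=0x8e x2=0xb9 x3=0x37 x4=0x97  N=0 Z=0
after  3: x0=0xd7 x1=0x19 x2=0xb9 x3=0x37 x4=0x97  N=0 Z=0
after  4: x0=0xd7 x1=0xa0 x2=0xb9 x3=0x37 x4=0x97  N=1 Z=0
after  5: x0=0xd7 x1=0xa0 x2=0xa0 x3=0x37 x4=0x97  N=1 Z=0
-- IRQ taken; context saved, return-PC = 6 --

FLAGS = (N=1, Z=0)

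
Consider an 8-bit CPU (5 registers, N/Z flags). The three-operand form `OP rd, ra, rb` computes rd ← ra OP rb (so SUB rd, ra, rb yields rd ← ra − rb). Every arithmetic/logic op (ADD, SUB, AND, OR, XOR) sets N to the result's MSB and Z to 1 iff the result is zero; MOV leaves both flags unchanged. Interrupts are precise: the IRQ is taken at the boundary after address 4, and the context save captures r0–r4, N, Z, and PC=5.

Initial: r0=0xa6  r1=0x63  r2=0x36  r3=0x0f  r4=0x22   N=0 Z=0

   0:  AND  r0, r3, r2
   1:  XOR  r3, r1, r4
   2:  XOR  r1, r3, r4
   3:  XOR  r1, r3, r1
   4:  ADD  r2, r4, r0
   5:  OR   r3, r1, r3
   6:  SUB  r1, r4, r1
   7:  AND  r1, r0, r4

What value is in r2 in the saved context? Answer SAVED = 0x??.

after  0: r0=0x06 r1=0x63 r2=0x36 r3=0x0f r4=0x22  N=0 Z=0
after  1: r0=0x06 r1=0x63 r2=0x36 r3=0x41 r4=0x22  N=0 Z=0
after  2: r0=0x06 r1=0x63 r2=0x36 r3=0x41 r4=0x22  N=0 Z=0
after  3: r0=0x06 r1=0x22 r2=0x36 r3=0x41 r4=0x22  N=0 Z=0
after  4: r0=0x06 r1=0x22 r2=0x28 r3=0x41 r4=0x22  N=0 Z=0
-- IRQ taken; context saved, return-PC = 5 --

SAVED = 0x28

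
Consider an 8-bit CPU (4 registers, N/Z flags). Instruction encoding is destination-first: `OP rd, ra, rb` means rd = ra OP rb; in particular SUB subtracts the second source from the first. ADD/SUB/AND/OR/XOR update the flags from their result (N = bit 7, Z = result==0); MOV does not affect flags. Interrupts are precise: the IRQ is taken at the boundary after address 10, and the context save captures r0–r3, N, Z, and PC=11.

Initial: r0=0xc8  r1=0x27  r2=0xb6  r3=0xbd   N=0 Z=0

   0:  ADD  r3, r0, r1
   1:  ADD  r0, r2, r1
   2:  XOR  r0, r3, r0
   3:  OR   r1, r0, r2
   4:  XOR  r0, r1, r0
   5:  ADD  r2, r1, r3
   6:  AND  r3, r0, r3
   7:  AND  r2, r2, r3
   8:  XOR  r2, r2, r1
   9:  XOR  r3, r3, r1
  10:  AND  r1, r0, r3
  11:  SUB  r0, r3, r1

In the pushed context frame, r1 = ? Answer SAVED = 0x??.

SAVED = 0x00

after  0: r0=0xc8 r1=0x27 r2=0xb6 r3=0xef  N=1 Z=0
after  1: r0=0xdd r1=0x27 r2=0xb6 r3=0xef  N=1 Z=0
after  2: r0=0x32 r1=0x27 r2=0xb6 r3=0xef  N=0 Z=0
after  3: r0=0x32 r1=0xb6 r2=0xb6 r3=0xef  N=1 Z=0
after  4: r0=0x84 r1=0xb6 r2=0xb6 r3=0xef  N=1 Z=0
after  5: r0=0x84 r1=0xb6 r2=0xa5 r3=0xef  N=1 Z=0
after  6: r0=0x84 r1=0xb6 r2=0xa5 r3=0x84  N=1 Z=0
after  7: r0=0x84 r1=0xb6 r2=0x84 r3=0x84  N=1 Z=0
after  8: r0=0x84 r1=0xb6 r2=0x32 r3=0x84  N=0 Z=0
after  9: r0=0x84 r1=0xb6 r2=0x32 r3=0x32  N=0 Z=0
after 10: r0=0x84 r1=0x00 r2=0x32 r3=0x32  N=0 Z=1
-- IRQ taken; context saved, return-PC = 11 --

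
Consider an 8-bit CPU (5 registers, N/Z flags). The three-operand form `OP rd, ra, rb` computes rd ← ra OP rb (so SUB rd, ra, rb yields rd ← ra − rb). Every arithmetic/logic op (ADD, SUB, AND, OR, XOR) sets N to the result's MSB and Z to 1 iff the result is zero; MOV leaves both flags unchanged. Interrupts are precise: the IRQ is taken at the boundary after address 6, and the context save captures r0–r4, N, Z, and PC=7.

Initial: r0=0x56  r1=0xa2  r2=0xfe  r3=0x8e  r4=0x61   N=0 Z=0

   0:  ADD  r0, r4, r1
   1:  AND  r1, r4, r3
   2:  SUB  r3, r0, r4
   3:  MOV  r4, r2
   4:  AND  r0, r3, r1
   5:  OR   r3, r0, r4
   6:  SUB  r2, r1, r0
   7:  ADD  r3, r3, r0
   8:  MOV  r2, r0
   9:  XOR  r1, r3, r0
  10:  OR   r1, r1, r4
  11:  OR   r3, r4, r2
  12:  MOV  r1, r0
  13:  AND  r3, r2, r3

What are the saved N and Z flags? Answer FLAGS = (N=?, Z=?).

FLAGS = (N=0, Z=1)

after  0: r0=0x03 r1=0xa2 r2=0xfe r3=0x8e r4=0x61  N=0 Z=0
after  1: r0=0x03 r1=0x00 r2=0xfe r3=0x8e r4=0x61  N=0 Z=1
after  2: r0=0x03 r1=0x00 r2=0xfe r3=0xa2 r4=0x61  N=1 Z=0
after  3: r0=0x03 r1=0x00 r2=0xfe r3=0xa2 r4=0xfe  N=1 Z=0
after  4: r0=0x00 r1=0x00 r2=0xfe r3=0xa2 r4=0xfe  N=0 Z=1
after  5: r0=0x00 r1=0x00 r2=0xfe r3=0xfe r4=0xfe  N=1 Z=0
after  6: r0=0x00 r1=0x00 r2=0x00 r3=0xfe r4=0xfe  N=0 Z=1
-- IRQ taken; context saved, return-PC = 7 --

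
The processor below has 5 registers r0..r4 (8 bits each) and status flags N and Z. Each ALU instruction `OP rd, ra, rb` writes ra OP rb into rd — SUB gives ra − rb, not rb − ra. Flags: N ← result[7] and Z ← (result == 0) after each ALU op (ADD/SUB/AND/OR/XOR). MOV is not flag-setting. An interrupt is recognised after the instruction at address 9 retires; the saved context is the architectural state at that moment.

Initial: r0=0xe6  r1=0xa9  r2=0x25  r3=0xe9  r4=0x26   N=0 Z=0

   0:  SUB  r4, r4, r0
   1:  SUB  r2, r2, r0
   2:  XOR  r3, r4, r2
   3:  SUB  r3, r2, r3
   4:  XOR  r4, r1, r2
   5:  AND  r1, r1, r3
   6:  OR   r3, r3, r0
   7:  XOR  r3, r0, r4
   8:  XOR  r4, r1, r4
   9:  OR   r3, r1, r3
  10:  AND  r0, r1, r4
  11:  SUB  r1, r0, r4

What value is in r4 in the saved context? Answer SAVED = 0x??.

after  0: r0=0xe6 r1=0xa9 r2=0x25 r3=0xe9 r4=0x40  N=0 Z=0
after  1: r0=0xe6 r1=0xa9 r2=0x3f r3=0xe9 r4=0x40  N=0 Z=0
after  2: r0=0xe6 r1=0xa9 r2=0x3f r3=0x7f r4=0x40  N=0 Z=0
after  3: r0=0xe6 r1=0xa9 r2=0x3f r3=0xc0 r4=0x40  N=1 Z=0
after  4: r0=0xe6 r1=0xa9 r2=0x3f r3=0xc0 r4=0x96  N=1 Z=0
after  5: r0=0xe6 r1=0x80 r2=0x3f r3=0xc0 r4=0x96  N=1 Z=0
after  6: r0=0xe6 r1=0x80 r2=0x3f r3=0xe6 r4=0x96  N=1 Z=0
after  7: r0=0xe6 r1=0x80 r2=0x3f r3=0x70 r4=0x96  N=0 Z=0
after  8: r0=0xe6 r1=0x80 r2=0x3f r3=0x70 r4=0x16  N=0 Z=0
after  9: r0=0xe6 r1=0x80 r2=0x3f r3=0xf0 r4=0x16  N=1 Z=0
-- IRQ taken; context saved, return-PC = 10 --

SAVED = 0x16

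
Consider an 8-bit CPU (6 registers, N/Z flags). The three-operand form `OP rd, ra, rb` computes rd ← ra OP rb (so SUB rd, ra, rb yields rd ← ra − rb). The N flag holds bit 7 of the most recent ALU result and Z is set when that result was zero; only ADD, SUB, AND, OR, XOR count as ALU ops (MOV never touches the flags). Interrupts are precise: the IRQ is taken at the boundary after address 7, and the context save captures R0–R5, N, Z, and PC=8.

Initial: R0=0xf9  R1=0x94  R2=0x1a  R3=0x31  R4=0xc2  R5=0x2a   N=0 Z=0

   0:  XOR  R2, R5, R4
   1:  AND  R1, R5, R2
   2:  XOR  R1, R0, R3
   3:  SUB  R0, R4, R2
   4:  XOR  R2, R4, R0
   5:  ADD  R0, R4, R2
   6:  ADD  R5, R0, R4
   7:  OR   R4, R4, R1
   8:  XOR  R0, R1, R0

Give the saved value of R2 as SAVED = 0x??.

after  0: R0=0xf9 R1=0x94 R2=0xe8 R3=0x31 R4=0xc2 R5=0x2a  N=1 Z=0
after  1: R0=0xf9 R1=0x28 R2=0xe8 R3=0x31 R4=0xc2 R5=0x2a  N=0 Z=0
after  2: R0=0xf9 R1=0xc8 R2=0xe8 R3=0x31 R4=0xc2 R5=0x2a  N=1 Z=0
after  3: R0=0xda R1=0xc8 R2=0xe8 R3=0x31 R4=0xc2 R5=0x2a  N=1 Z=0
after  4: R0=0xda R1=0xc8 R2=0x18 R3=0x31 R4=0xc2 R5=0x2a  N=0 Z=0
after  5: R0=0xda R1=0xc8 R2=0x18 R3=0x31 R4=0xc2 R5=0x2a  N=1 Z=0
after  6: R0=0xda R1=0xc8 R2=0x18 R3=0x31 R4=0xc2 R5=0x9c  N=1 Z=0
after  7: R0=0xda R1=0xc8 R2=0x18 R3=0x31 R4=0xca R5=0x9c  N=1 Z=0
-- IRQ taken; context saved, return-PC = 8 --

SAVED = 0x18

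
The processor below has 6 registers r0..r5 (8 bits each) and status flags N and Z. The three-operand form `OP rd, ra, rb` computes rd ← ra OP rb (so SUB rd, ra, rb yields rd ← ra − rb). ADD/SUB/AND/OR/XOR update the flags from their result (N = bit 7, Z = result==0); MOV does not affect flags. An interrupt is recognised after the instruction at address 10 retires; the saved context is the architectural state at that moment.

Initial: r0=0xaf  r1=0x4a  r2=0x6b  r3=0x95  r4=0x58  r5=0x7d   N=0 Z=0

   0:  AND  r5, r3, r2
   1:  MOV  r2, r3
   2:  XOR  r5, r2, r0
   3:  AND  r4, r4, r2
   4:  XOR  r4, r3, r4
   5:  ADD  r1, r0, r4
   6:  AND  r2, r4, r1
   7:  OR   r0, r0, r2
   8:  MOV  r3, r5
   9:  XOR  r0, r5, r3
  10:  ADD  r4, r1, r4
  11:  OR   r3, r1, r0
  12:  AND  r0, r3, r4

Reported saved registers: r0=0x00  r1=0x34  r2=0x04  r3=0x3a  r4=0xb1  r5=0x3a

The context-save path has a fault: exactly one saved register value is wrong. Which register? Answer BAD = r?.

after  0: r0=0xaf r1=0x4a r2=0x6b r3=0x95 r4=0x58 r5=0x01  N=0 Z=0
after  1: r0=0xaf r1=0x4a r2=0x95 r3=0x95 r4=0x58 r5=0x01  N=0 Z=0
after  2: r0=0xaf r1=0x4a r2=0x95 r3=0x95 r4=0x58 r5=0x3a  N=0 Z=0
after  3: r0=0xaf r1=0x4a r2=0x95 r3=0x95 r4=0x10 r5=0x3a  N=0 Z=0
after  4: r0=0xaf r1=0x4a r2=0x95 r3=0x95 r4=0x85 r5=0x3a  N=1 Z=0
after  5: r0=0xaf r1=0x34 r2=0x95 r3=0x95 r4=0x85 r5=0x3a  N=0 Z=0
after  6: r0=0xaf r1=0x34 r2=0x04 r3=0x95 r4=0x85 r5=0x3a  N=0 Z=0
after  7: r0=0xaf r1=0x34 r2=0x04 r3=0x95 r4=0x85 r5=0x3a  N=1 Z=0
after  8: r0=0xaf r1=0x34 r2=0x04 r3=0x3a r4=0x85 r5=0x3a  N=1 Z=0
after  9: r0=0x00 r1=0x34 r2=0x04 r3=0x3a r4=0x85 r5=0x3a  N=0 Z=1
after 10: r0=0x00 r1=0x34 r2=0x04 r3=0x3a r4=0xb9 r5=0x3a  N=1 Z=0
-- IRQ taken; context saved, return-PC = 11 --
mismatch: r4: reported 0xb1 vs actual 0xb9

BAD = r4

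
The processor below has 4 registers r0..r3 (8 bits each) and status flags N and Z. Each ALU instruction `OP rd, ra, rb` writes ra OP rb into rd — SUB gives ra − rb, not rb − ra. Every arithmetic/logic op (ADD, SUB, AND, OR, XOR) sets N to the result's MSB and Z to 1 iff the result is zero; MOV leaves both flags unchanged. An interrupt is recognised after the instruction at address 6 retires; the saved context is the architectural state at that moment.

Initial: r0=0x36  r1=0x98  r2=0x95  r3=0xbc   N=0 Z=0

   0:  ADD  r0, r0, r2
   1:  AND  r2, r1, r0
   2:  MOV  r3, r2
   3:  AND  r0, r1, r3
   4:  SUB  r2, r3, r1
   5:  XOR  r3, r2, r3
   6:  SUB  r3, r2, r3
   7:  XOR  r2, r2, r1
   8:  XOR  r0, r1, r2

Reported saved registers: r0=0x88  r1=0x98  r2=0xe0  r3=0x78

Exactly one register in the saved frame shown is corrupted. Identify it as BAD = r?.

after  0: r0=0xcb r1=0x98 r2=0x95 r3=0xbc  N=1 Z=0
after  1: r0=0xcb r1=0x98 r2=0x88 r3=0xbc  N=1 Z=0
after  2: r0=0xcb r1=0x98 r2=0x88 r3=0x88  N=1 Z=0
after  3: r0=0x88 r1=0x98 r2=0x88 r3=0x88  N=1 Z=0
after  4: r0=0x88 r1=0x98 r2=0xf0 r3=0x88  N=1 Z=0
after  5: r0=0x88 r1=0x98 r2=0xf0 r3=0x78  N=0 Z=0
after  6: r0=0x88 r1=0x98 r2=0xf0 r3=0x78  N=0 Z=0
-- IRQ taken; context saved, return-PC = 7 --
mismatch: r2: reported 0xe0 vs actual 0xf0

BAD = r2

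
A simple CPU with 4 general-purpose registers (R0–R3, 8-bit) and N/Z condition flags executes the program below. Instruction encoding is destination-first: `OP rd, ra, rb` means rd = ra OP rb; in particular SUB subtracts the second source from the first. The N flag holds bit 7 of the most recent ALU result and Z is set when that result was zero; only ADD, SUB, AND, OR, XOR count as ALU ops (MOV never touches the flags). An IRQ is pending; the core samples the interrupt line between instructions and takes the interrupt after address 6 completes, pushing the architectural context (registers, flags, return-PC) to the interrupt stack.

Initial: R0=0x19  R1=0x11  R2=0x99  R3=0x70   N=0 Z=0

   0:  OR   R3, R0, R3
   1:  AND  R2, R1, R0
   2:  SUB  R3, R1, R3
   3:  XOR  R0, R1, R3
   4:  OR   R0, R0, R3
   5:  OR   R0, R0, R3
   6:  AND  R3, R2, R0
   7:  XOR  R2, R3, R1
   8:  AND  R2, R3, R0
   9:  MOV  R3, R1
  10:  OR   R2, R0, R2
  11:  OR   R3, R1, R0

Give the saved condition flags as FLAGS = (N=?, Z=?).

after  0: R0=0x19 R1=0x11 R2=0x99 R3=0x79  N=0 Z=0
after  1: R0=0x19 R1=0x11 R2=0x11 R3=0x79  N=0 Z=0
after  2: R0=0x19 R1=0x11 R2=0x11 R3=0x98  N=1 Z=0
after  3: R0=0x89 R1=0x11 R2=0x11 R3=0x98  N=1 Z=0
after  4: R0=0x99 R1=0x11 R2=0x11 R3=0x98  N=1 Z=0
after  5: R0=0x99 R1=0x11 R2=0x11 R3=0x98  N=1 Z=0
after  6: R0=0x99 R1=0x11 R2=0x11 R3=0x11  N=0 Z=0
-- IRQ taken; context saved, return-PC = 7 --

FLAGS = (N=0, Z=0)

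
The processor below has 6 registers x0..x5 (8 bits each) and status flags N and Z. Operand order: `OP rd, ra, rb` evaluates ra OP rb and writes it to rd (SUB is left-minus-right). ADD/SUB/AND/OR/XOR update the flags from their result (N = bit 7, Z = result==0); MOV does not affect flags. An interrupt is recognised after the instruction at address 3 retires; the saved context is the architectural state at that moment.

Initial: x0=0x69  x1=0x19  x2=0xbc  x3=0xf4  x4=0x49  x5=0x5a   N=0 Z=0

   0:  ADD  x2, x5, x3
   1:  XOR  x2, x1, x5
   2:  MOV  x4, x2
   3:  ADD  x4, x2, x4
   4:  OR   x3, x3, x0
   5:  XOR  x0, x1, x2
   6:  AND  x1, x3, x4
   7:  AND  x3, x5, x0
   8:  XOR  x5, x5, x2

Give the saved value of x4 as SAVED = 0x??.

SAVED = 0x86

after  0: x0=0x69 x1=0x19 x2=0x4e x3=0xf4 x4=0x49 x5=0x5a  N=0 Z=0
after  1: x0=0x69 x1=0x19 x2=0x43 x3=0xf4 x4=0x49 x5=0x5a  N=0 Z=0
after  2: x0=0x69 x1=0x19 x2=0x43 x3=0xf4 x4=0x43 x5=0x5a  N=0 Z=0
after  3: x0=0x69 x1=0x19 x2=0x43 x3=0xf4 x4=0x86 x5=0x5a  N=1 Z=0
-- IRQ taken; context saved, return-PC = 4 --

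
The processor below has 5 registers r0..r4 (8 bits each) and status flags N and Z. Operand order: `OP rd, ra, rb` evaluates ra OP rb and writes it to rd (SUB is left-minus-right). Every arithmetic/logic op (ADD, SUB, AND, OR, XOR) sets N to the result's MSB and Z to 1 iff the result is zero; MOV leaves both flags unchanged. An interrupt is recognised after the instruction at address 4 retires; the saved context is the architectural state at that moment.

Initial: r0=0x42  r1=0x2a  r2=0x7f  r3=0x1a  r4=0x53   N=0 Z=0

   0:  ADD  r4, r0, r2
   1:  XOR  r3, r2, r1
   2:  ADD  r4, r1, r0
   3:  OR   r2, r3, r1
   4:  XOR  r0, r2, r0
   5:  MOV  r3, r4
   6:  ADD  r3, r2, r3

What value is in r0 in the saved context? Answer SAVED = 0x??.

after  0: r0=0x42 r1=0x2a r2=0x7f r3=0x1a r4=0xc1  N=1 Z=0
after  1: r0=0x42 r1=0x2a r2=0x7f r3=0x55 r4=0xc1  N=0 Z=0
after  2: r0=0x42 r1=0x2a r2=0x7f r3=0x55 r4=0x6c  N=0 Z=0
after  3: r0=0x42 r1=0x2a r2=0x7f r3=0x55 r4=0x6c  N=0 Z=0
after  4: r0=0x3d r1=0x2a r2=0x7f r3=0x55 r4=0x6c  N=0 Z=0
-- IRQ taken; context saved, return-PC = 5 --

SAVED = 0x3d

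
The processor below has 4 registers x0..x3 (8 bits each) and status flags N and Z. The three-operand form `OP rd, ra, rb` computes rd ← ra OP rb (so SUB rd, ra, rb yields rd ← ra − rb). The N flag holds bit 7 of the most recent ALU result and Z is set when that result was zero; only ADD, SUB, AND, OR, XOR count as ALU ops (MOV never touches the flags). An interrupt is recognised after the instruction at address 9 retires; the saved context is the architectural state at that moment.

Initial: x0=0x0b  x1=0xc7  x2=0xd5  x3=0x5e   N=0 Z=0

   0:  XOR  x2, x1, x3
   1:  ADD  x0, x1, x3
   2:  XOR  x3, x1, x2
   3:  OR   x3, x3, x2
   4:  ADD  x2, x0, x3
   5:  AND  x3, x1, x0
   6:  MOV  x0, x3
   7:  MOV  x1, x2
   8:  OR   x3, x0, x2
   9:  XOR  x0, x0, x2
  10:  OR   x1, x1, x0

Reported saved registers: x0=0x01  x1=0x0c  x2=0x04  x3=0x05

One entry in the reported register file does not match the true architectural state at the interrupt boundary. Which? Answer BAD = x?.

BAD = x1

after  0: x0=0x0b x1=0xc7 x2=0x99 x3=0x5e  N=1 Z=0
after  1: x0=0x25 x1=0xc7 x2=0x99 x3=0x5e  N=0 Z=0
after  2: x0=0x25 x1=0xc7 x2=0x99 x3=0x5e  N=0 Z=0
after  3: x0=0x25 x1=0xc7 x2=0x99 x3=0xdf  N=1 Z=0
after  4: x0=0x25 x1=0xc7 x2=0x04 x3=0xdf  N=0 Z=0
after  5: x0=0x25 x1=0xc7 x2=0x04 x3=0x05  N=0 Z=0
after  6: x0=0x05 x1=0xc7 x2=0x04 x3=0x05  N=0 Z=0
after  7: x0=0x05 x1=0x04 x2=0x04 x3=0x05  N=0 Z=0
after  8: x0=0x05 x1=0x04 x2=0x04 x3=0x05  N=0 Z=0
after  9: x0=0x01 x1=0x04 x2=0x04 x3=0x05  N=0 Z=0
-- IRQ taken; context saved, return-PC = 10 --
mismatch: x1: reported 0x0c vs actual 0x04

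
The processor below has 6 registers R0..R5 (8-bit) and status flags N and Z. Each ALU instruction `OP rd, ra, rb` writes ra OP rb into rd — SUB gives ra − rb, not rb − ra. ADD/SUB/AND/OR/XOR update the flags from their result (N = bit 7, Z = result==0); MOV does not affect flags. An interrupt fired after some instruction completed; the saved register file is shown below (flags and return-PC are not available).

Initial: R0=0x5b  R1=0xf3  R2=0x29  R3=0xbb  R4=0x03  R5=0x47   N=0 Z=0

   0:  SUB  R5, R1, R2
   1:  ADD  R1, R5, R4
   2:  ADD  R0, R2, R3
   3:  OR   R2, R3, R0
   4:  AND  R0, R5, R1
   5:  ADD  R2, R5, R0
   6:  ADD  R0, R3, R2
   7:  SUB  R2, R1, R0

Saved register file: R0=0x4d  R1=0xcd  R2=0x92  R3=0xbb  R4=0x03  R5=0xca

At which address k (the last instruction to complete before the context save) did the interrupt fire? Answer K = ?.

after  0: R0=0x5b R1=0xf3 R2=0x29 R3=0xbb R4=0x03 R5=0xca  N=1 Z=0
after  1: R0=0x5b R1=0xcd R2=0x29 R3=0xbb R4=0x03 R5=0xca  N=1 Z=0
after  2: R0=0xe4 R1=0xcd R2=0x29 R3=0xbb R4=0x03 R5=0xca  N=1 Z=0
after  3: R0=0xe4 R1=0xcd R2=0xff R3=0xbb R4=0x03 R5=0xca  N=1 Z=0
after  4: R0=0xc8 R1=0xcd R2=0xff R3=0xbb R4=0x03 R5=0xca  N=1 Z=0
after  5: R0=0xc8 R1=0xcd R2=0x92 R3=0xbb R4=0x03 R5=0xca  N=1 Z=0
after  6: R0=0x4d R1=0xcd R2=0x92 R3=0xbb R4=0x03 R5=0xca  N=0 Z=0
-- IRQ taken; context saved, return-PC = 7 --

K = 6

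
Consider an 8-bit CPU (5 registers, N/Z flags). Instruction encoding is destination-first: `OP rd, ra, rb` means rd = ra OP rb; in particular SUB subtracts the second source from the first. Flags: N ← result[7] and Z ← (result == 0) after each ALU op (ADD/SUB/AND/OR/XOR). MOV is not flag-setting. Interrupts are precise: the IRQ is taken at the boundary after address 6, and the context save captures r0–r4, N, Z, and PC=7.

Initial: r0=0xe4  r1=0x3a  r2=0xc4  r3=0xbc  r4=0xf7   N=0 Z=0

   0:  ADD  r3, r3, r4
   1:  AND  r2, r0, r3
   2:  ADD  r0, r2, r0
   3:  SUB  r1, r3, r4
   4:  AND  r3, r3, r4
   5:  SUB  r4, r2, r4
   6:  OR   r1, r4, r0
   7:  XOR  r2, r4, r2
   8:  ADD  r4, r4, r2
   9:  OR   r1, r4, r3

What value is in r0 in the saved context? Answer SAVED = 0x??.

SAVED = 0x84

after  0: r0=0xe4 r1=0x3a r2=0xc4 r3=0xb3 r4=0xf7  N=1 Z=0
after  1: r0=0xe4 r1=0x3a r2=0xa0 r3=0xb3 r4=0xf7  N=1 Z=0
after  2: r0=0x84 r1=0x3a r2=0xa0 r3=0xb3 r4=0xf7  N=1 Z=0
after  3: r0=0x84 r1=0xbc r2=0xa0 r3=0xb3 r4=0xf7  N=1 Z=0
after  4: r0=0x84 r1=0xbc r2=0xa0 r3=0xb3 r4=0xf7  N=1 Z=0
after  5: r0=0x84 r1=0xbc r2=0xa0 r3=0xb3 r4=0xa9  N=1 Z=0
after  6: r0=0x84 r1=0xad r2=0xa0 r3=0xb3 r4=0xa9  N=1 Z=0
-- IRQ taken; context saved, return-PC = 7 --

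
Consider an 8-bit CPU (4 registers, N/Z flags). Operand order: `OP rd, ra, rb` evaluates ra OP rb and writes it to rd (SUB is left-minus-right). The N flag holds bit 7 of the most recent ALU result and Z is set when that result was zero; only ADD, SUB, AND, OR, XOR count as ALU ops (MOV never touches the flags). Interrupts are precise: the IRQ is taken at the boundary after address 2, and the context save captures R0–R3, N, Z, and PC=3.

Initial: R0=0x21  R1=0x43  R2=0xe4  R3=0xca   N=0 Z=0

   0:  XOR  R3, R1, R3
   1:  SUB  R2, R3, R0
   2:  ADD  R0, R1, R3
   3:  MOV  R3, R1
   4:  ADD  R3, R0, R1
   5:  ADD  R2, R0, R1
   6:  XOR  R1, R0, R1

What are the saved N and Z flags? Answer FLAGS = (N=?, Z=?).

FLAGS = (N=1, Z=0)

after  0: R0=0x21 R1=0x43 R2=0xe4 R3=0x89  N=1 Z=0
after  1: R0=0x21 R1=0x43 R2=0x68 R3=0x89  N=0 Z=0
after  2: R0=0xcc R1=0x43 R2=0x68 R3=0x89  N=1 Z=0
-- IRQ taken; context saved, return-PC = 3 --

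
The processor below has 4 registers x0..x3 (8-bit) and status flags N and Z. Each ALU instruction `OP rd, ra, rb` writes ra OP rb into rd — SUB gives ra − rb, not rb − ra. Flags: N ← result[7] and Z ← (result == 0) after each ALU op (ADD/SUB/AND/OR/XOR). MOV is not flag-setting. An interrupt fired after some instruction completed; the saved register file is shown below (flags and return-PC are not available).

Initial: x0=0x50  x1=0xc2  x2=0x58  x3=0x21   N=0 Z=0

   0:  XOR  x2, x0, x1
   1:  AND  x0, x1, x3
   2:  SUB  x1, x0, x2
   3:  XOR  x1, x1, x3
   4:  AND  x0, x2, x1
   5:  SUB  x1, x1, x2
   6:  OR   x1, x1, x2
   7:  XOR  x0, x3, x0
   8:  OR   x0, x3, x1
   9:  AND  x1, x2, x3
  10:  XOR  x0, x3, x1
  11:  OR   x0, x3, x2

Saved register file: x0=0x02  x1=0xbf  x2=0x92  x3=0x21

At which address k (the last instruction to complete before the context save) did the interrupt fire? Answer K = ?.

after  0: x0=0x50 x1=0xc2 x2=0x92 x3=0x21  N=1 Z=0
after  1: x0=0x00 x1=0xc2 x2=0x92 x3=0x21  N=0 Z=1
after  2: x0=0x00 x1=0x6e x2=0x92 x3=0x21  N=0 Z=0
after  3: x0=0x00 x1=0x4f x2=0x92 x3=0x21  N=0 Z=0
after  4: x0=0x02 x1=0x4f x2=0x92 x3=0x21  N=0 Z=0
after  5: x0=0x02 x1=0xbd x2=0x92 x3=0x21  N=1 Z=0
after  6: x0=0x02 x1=0xbf x2=0x92 x3=0x21  N=1 Z=0
-- IRQ taken; context saved, return-PC = 7 --

K = 6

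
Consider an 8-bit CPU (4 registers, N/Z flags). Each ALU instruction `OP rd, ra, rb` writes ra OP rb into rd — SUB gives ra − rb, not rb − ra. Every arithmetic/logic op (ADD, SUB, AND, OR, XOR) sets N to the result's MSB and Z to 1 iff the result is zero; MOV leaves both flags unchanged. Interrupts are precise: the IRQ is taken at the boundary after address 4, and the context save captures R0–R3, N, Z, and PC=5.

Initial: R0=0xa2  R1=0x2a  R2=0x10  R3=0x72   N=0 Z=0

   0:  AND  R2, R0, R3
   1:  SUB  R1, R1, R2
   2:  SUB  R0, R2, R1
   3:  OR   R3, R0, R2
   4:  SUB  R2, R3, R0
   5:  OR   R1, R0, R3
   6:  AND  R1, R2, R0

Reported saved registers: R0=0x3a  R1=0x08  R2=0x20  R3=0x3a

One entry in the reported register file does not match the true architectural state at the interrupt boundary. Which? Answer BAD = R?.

after  0: R0=0xa2 R1=0x2a R2=0x22 R3=0x72  N=0 Z=0
after  1: R0=0xa2 R1=0x08 R2=0x22 R3=0x72  N=0 Z=0
after  2: R0=0x1a R1=0x08 R2=0x22 R3=0x72  N=0 Z=0
after  3: R0=0x1a R1=0x08 R2=0x22 R3=0x3a  N=0 Z=0
after  4: R0=0x1a R1=0x08 R2=0x20 R3=0x3a  N=0 Z=0
-- IRQ taken; context saved, return-PC = 5 --
mismatch: R0: reported 0x3a vs actual 0x1a

BAD = R0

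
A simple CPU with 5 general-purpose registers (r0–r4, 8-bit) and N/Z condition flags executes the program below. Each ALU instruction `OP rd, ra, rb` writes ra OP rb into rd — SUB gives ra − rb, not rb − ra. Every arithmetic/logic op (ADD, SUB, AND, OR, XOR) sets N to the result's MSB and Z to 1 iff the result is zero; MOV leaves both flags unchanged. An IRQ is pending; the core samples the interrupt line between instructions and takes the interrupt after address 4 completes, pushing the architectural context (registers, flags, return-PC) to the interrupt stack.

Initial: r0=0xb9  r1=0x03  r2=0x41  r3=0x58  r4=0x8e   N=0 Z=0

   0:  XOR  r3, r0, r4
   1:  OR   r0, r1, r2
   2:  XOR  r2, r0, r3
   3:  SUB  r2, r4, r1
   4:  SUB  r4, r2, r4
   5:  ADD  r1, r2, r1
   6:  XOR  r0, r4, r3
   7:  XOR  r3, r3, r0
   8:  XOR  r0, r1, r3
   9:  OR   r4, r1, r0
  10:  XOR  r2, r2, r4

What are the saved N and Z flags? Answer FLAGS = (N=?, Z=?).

after  0: r0=0xb9 r1=0x03 r2=0x41 r3=0x37 r4=0x8e  N=0 Z=0
after  1: r0=0x43 r1=0x03 r2=0x41 r3=0x37 r4=0x8e  N=0 Z=0
after  2: r0=0x43 r1=0x03 r2=0x74 r3=0x37 r4=0x8e  N=0 Z=0
after  3: r0=0x43 r1=0x03 r2=0x8b r3=0x37 r4=0x8e  N=1 Z=0
after  4: r0=0x43 r1=0x03 r2=0x8b r3=0x37 r4=0xfd  N=1 Z=0
-- IRQ taken; context saved, return-PC = 5 --

FLAGS = (N=1, Z=0)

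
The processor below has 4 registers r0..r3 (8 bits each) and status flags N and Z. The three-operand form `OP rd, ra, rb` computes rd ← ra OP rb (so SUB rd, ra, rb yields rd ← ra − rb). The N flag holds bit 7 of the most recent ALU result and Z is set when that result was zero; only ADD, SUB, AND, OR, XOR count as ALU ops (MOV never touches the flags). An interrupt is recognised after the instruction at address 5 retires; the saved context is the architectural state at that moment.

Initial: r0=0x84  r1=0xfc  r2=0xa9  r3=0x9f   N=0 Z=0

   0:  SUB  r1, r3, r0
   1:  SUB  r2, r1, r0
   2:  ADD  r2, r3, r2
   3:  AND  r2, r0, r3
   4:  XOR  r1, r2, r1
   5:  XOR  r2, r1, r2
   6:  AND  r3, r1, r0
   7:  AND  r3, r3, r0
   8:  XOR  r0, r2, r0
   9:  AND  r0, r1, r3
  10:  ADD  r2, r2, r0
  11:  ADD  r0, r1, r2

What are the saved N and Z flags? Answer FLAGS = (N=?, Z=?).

after  0: r0=0x84 r1=0x1b r2=0xa9 r3=0x9f  N=0 Z=0
after  1: r0=0x84 r1=0x1b r2=0x97 r3=0x9f  N=1 Z=0
after  2: r0=0x84 r1=0x1b r2=0x36 r3=0x9f  N=0 Z=0
after  3: r0=0x84 r1=0x1b r2=0x84 r3=0x9f  N=1 Z=0
after  4: r0=0x84 r1=0x9f r2=0x84 r3=0x9f  N=1 Z=0
after  5: r0=0x84 r1=0x9f r2=0x1b r3=0x9f  N=0 Z=0
-- IRQ taken; context saved, return-PC = 6 --

FLAGS = (N=0, Z=0)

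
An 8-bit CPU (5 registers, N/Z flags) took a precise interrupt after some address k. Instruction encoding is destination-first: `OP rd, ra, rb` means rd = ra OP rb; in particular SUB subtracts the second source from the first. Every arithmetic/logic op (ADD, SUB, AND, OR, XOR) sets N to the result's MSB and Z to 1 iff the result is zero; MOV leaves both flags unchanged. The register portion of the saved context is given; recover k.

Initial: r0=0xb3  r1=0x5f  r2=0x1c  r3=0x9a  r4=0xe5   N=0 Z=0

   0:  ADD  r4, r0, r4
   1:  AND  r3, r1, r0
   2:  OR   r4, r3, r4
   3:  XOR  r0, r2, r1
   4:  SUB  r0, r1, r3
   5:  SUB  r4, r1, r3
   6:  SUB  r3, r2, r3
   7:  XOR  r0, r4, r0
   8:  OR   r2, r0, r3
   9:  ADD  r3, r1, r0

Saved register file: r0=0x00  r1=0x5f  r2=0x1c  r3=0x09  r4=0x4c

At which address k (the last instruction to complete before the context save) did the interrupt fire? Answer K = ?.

K = 7

after  0: r0=0xb3 r1=0x5f r2=0x1c r3=0x9a r4=0x98  N=1 Z=0
after  1: r0=0xb3 r1=0x5f r2=0x1c r3=0x13 r4=0x98  N=0 Z=0
after  2: r0=0xb3 r1=0x5f r2=0x1c r3=0x13 r4=0x9b  N=1 Z=0
after  3: r0=0x43 r1=0x5f r2=0x1c r3=0x13 r4=0x9b  N=0 Z=0
after  4: r0=0x4c r1=0x5f r2=0x1c r3=0x13 r4=0x9b  N=0 Z=0
after  5: r0=0x4c r1=0x5f r2=0x1c r3=0x13 r4=0x4c  N=0 Z=0
after  6: r0=0x4c r1=0x5f r2=0x1c r3=0x09 r4=0x4c  N=0 Z=0
after  7: r0=0x00 r1=0x5f r2=0x1c r3=0x09 r4=0x4c  N=0 Z=1
-- IRQ taken; context saved, return-PC = 8 --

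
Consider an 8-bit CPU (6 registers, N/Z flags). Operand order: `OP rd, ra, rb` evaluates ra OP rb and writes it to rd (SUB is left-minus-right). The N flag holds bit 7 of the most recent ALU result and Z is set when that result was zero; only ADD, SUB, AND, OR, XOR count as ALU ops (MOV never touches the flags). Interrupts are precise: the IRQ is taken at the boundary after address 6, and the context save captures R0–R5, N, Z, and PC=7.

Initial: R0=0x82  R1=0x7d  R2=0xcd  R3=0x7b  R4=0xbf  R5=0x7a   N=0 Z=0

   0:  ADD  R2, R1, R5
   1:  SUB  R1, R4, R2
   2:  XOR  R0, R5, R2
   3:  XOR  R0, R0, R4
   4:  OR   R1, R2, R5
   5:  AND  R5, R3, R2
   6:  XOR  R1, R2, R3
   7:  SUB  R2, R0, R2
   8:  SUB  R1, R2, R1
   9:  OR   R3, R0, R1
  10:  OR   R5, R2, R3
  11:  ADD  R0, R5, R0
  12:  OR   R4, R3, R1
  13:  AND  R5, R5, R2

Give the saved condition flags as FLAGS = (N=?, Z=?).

FLAGS = (N=1, Z=0)

after  0: R0=0x82 R1=0x7d R2=0xf7 R3=0x7b R4=0xbf R5=0x7a  N=1 Z=0
after  1: R0=0x82 R1=0xc8 R2=0xf7 R3=0x7b R4=0xbf R5=0x7a  N=1 Z=0
after  2: R0=0x8d R1=0xc8 R2=0xf7 R3=0x7b R4=0xbf R5=0x7a  N=1 Z=0
after  3: R0=0x32 R1=0xc8 R2=0xf7 R3=0x7b R4=0xbf R5=0x7a  N=0 Z=0
after  4: R0=0x32 R1=0xff R2=0xf7 R3=0x7b R4=0xbf R5=0x7a  N=1 Z=0
after  5: R0=0x32 R1=0xff R2=0xf7 R3=0x7b R4=0xbf R5=0x73  N=0 Z=0
after  6: R0=0x32 R1=0x8c R2=0xf7 R3=0x7b R4=0xbf R5=0x73  N=1 Z=0
-- IRQ taken; context saved, return-PC = 7 --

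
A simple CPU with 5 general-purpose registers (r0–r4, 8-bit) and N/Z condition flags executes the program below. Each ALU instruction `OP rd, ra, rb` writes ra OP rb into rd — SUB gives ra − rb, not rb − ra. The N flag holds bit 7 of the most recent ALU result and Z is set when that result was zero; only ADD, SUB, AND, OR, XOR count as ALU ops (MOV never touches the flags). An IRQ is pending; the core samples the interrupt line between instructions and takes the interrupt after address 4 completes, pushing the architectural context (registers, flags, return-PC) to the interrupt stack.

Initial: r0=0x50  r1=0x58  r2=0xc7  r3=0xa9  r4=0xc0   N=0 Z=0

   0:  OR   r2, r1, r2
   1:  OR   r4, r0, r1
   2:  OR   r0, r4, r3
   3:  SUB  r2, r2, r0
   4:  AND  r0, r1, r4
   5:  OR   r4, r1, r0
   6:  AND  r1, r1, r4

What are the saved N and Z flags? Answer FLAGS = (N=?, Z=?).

after  0: r0=0x50 r1=0x58 r2=0xdf r3=0xa9 r4=0xc0  N=1 Z=0
after  1: r0=0x50 r1=0x58 r2=0xdf r3=0xa9 r4=0x58  N=0 Z=0
after  2: r0=0xf9 r1=0x58 r2=0xdf r3=0xa9 r4=0x58  N=1 Z=0
after  3: r0=0xf9 r1=0x58 r2=0xe6 r3=0xa9 r4=0x58  N=1 Z=0
after  4: r0=0x58 r1=0x58 r2=0xe6 r3=0xa9 r4=0x58  N=0 Z=0
-- IRQ taken; context saved, return-PC = 5 --

FLAGS = (N=0, Z=0)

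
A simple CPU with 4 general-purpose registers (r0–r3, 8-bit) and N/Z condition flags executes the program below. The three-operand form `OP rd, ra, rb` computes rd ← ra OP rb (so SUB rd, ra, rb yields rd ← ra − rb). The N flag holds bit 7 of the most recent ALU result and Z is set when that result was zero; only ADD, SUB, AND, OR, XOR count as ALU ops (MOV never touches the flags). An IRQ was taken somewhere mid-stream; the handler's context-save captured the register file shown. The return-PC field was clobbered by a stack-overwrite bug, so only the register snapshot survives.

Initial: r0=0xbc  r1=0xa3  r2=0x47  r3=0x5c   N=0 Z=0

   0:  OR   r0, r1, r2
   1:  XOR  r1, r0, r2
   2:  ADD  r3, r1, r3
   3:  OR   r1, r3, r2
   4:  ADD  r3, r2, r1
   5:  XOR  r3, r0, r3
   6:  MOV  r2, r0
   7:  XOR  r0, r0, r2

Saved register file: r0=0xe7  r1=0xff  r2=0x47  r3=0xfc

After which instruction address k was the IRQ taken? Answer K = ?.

K = 3

after  0: r0=0xe7 r1=0xa3 r2=0x47 r3=0x5c  N=1 Z=0
after  1: r0=0xe7 r1=0xa0 r2=0x47 r3=0x5c  N=1 Z=0
after  2: r0=0xe7 r1=0xa0 r2=0x47 r3=0xfc  N=1 Z=0
after  3: r0=0xe7 r1=0xff r2=0x47 r3=0xfc  N=1 Z=0
-- IRQ taken; context saved, return-PC = 4 --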